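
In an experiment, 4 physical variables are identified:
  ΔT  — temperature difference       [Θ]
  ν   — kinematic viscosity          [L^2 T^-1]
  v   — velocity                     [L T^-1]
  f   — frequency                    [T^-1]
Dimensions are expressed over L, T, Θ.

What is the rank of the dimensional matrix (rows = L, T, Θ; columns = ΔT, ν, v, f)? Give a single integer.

3

Exponent matrix [L,T,Θ] × [ΔT,ν,v,f]:
  L: [ 0  2  1  0]
  T: [ 0 -1 -1 -1]
  Θ: [ 1  0  0  0]
RREF → pivots at {ΔT,ν,v} ⇒ r = 3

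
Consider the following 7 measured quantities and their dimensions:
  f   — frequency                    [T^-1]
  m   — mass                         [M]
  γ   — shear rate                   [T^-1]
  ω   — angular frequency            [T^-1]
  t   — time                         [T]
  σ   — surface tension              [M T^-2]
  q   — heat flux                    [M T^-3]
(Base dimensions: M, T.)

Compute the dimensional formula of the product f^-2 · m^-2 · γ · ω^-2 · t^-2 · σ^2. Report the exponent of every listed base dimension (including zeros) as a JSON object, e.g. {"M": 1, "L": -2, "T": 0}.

Write exponents as rows M,T / cols f,m,γ,ω,t,σ,q:
  M: [ 0  1  0  0  0  1  1]
  T: [-1  0 -1 -1  1 -2 -3]
  [M]: (-2)·0+(-2)·1+(1)·0+(-2)·0+(-2)·0+(2)·1 = 0
  [T]: (-2)·-1+(-2)·0+(1)·-1+(-2)·-1+(-2)·1+(2)·-2 = -3
⇒ T^-3

{"M": 0, "T": -3}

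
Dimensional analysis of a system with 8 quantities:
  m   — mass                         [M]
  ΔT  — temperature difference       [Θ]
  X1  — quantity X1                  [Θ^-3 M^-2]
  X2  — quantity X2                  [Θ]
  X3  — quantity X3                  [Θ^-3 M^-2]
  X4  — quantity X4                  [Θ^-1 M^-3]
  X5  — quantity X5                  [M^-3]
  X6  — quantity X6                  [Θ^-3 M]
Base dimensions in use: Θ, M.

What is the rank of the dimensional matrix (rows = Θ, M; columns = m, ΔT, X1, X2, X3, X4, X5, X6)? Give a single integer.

2

Dimensional matrix (Θ×M by m×ΔT×X1×X2×X3×X4×X5×X6):
  Θ: [ 0  1 -3  1 -3 -1  0 -3]
  M: [ 1  0 -2  0 -2 -3 -3  1]
Row reduction gives pivot columns m,ΔT; rank = 2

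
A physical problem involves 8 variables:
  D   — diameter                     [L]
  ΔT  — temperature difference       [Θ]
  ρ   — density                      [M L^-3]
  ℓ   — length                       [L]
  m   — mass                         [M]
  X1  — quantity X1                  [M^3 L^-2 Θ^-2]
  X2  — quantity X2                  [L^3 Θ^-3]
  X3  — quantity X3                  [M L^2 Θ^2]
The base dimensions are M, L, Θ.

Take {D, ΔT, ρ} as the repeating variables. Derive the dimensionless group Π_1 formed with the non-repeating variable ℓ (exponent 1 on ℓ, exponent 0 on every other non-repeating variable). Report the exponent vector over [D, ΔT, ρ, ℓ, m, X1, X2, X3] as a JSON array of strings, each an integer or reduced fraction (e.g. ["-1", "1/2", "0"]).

Exponent matrix [M,L,Θ] × [D,ΔT,ρ,ℓ,m,X1,X2,X3]:
  M: [ 0  0  1  0  1  3  0  1]
  L: [ 1  0 -3  1  0 -2  3  2]
  Θ: [ 0  1  0  0  0 -2 -3  2]
Echelon form has 3 nonzero rows (pivots: D,ΔT,ρ)
Repeat: D,ΔT,ρ; free: ℓ,m,X1,X2,X3
RREF:
  r0: [   1    0    0    1    3    7    3    5]
  r1: [   0    1    0    0    0   -2   -3    2]
  r2: [   0    0    1    0    1    3    0    1]
Fix exponent of ℓ at 1, m at 0, X1 at 0, X2 at 0, X3 at 0; solve each RREF row for its pivot's exponent:
  r0: exp(D) + (1)·1 = 0 ⇒ exp(D) = -1
  r1: exp(ΔT) + (0)·1 = 0 ⇒ exp(ΔT) = 0
  r2: exp(ρ) + (0)·1 = 0 ⇒ exp(ρ) = 0
Π_1 = D^-1 · ℓ

["-1", "0", "0", "1", "0", "0", "0", "0"]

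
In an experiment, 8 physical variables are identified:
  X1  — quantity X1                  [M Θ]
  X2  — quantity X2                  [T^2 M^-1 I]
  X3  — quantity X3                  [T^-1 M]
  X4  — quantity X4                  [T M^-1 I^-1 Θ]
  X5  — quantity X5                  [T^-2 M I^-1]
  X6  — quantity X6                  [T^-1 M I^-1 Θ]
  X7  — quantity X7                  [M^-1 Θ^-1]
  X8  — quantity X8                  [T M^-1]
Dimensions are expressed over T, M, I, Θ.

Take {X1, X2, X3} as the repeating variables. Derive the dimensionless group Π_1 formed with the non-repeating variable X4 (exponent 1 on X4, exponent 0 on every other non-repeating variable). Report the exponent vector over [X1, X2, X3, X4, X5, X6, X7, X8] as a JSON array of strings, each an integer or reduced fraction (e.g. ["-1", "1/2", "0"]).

Exponent matrix [T,M,I,Θ] × [X1,X2,X3,X4,X5,X6,X7,X8]:
  T: [ 0  2 -1  1 -2 -1  0  1]
  M: [ 1 -1  1 -1  1  1 -1 -1]
  I: [ 0  1  0 -1 -1 -1  0  0]
  Θ: [ 1  0  0  1  0  1 -1  0]
Row reduction gives pivot columns X1,X2,X3; rank = 3
Pivot set = {X1,X2,X3}, free = {X4,X5,X6,X7,X8}
RREF:
  r0: [   1    0    0    1    0    1   -1    0]
  r1: [   0    1    0   -1   -1   -1    0    0]
  r2: [   0    0    1   -3    0   -1    0   -1]
  r3: [   0    0    0    0    0    0    0    0]
Fix exponent of X4 at 1, X5 at 0, X6 at 0, X7 at 0, X8 at 0; solve each RREF row for its pivot's exponent:
  r0: exp(X1) + (1)·1 = 0 ⇒ exp(X1) = -1
  r1: exp(X2) + (-1)·1 = 0 ⇒ exp(X2) = 1
  r2: exp(X3) + (-3)·1 = 0 ⇒ exp(X3) = 3
Π_1 = X1^-1 · X2 · X3^3 · X4

["-1", "1", "3", "1", "0", "0", "0", "0"]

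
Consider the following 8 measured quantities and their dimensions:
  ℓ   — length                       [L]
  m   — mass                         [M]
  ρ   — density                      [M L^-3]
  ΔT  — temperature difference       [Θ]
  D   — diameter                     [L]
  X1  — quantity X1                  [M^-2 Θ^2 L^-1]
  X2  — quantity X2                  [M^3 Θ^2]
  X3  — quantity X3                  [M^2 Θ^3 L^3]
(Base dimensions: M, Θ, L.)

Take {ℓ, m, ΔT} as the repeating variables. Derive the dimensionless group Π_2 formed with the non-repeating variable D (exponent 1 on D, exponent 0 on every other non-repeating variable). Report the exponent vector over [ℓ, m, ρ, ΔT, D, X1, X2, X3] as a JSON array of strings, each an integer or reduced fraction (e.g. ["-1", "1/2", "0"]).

Write exponents as rows M,Θ,L / cols ℓ,m,ρ,ΔT,D,X1,X2,X3:
  M: [ 0  1  1  0  0 -2  3  2]
  Θ: [ 0  0  0  1  0  2  2  3]
  L: [ 1  0 -3  0  1 -1  0  3]
Row reduction gives pivot columns ℓ,m,ΔT; rank = 3
Pivot set = {ℓ,m,ΔT}, free = {ρ,D,X1,X2,X3}
RREF:
  r0: [   1    0   -3    0    1   -1    0    3]
  r1: [   0    1    1    0    0   -2    3    2]
  r2: [   0    0    0    1    0    2    2    3]
Fix exponent of D at 1, ρ at 0, X1 at 0, X2 at 0, X3 at 0; solve each RREF row for its pivot's exponent:
  r0: exp(ℓ) + (1)·1 = 0 ⇒ exp(ℓ) = -1
  r1: exp(m) + (0)·1 = 0 ⇒ exp(m) = 0
  r2: exp(ΔT) + (0)·1 = 0 ⇒ exp(ΔT) = 0
Π_2 = ℓ^-1 · D

["-1", "0", "0", "0", "1", "0", "0", "0"]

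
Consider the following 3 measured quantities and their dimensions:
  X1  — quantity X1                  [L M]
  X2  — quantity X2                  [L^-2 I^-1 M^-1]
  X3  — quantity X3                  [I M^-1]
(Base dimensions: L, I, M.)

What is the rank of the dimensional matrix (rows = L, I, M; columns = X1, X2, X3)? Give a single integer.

2

Exponent matrix [L,I,M] × [X1,X2,X3]:
  L: [ 1 -2  0]
  I: [ 0 -1  1]
  M: [ 1 -1 -1]
Echelon form has 2 nonzero rows (pivots: X1,X2)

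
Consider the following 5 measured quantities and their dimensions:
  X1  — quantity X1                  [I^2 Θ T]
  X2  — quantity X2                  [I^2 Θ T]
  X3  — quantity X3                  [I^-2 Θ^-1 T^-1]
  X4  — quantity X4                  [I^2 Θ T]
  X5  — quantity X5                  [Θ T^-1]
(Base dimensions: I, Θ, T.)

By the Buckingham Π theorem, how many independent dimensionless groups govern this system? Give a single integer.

3

Exponent matrix [I,Θ,T] × [X1,X2,X3,X4,X5]:
  I: [ 2  2 -2  2  0]
  Θ: [ 1  1 -1  1  1]
  T: [ 1  1 -1  1 -1]
Echelon form has 2 nonzero rows (pivots: X1,X5)
Π count = n − r = 5 − 2 = 3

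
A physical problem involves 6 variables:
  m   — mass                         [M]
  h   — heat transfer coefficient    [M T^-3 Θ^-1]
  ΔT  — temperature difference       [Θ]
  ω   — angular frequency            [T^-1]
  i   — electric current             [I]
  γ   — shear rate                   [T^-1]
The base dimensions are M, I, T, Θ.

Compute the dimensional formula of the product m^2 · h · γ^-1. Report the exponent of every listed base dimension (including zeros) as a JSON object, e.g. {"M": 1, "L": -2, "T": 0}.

Write exponents as rows M,I,T,Θ / cols m,h,ΔT,ω,i,γ:
  M: [ 1  1  0  0  0  0]
  I: [ 0  0  0  0  1  0]
  T: [ 0 -3  0 -1  0 -1]
  Θ: [ 0 -1  1  0  0  0]
  [M]: (2)·1+(1)·1+(-1)·0 = 3
  [I]: (2)·0+(1)·0+(-1)·0 = 0
  [T]: (2)·0+(1)·-3+(-1)·-1 = -2
  [Θ]: (2)·0+(1)·-1+(-1)·0 = -1
⇒ M^3 T^-2 Θ^-1

{"M": 3, "I": 0, "T": -2, "Θ": -1}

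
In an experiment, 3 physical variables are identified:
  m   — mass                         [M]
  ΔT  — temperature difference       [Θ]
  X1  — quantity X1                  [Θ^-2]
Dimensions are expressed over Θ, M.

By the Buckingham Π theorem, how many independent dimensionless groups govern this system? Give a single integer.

1

Write exponents as rows Θ,M / cols m,ΔT,X1:
  Θ: [ 0  1 -2]
  M: [ 1  0  0]
Echelon form has 2 nonzero rows (pivots: m,ΔT)
Π count = n − r = 3 − 2 = 1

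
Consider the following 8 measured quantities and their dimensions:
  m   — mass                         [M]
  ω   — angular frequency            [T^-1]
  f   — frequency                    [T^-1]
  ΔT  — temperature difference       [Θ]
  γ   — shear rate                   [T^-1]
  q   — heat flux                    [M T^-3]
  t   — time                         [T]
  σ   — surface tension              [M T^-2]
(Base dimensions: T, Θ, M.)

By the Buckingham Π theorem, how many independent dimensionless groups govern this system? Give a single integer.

5

Write exponents as rows T,Θ,M / cols m,ω,f,ΔT,γ,q,t,σ:
  T: [ 0 -1 -1  0 -1 -3  1 -2]
  Θ: [ 0  0  0  1  0  0  0  0]
  M: [ 1  0  0  0  0  1  0  1]
Echelon form has 3 nonzero rows (pivots: m,ω,ΔT)
n=8, r=3 ⇒ 5 dimensionless groups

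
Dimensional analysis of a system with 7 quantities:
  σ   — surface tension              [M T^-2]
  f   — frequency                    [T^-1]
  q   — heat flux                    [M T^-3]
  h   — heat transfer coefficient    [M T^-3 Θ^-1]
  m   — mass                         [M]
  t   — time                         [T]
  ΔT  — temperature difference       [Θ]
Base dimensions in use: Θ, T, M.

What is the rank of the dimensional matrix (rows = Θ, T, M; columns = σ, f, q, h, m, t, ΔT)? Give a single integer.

Exponent matrix [Θ,T,M] × [σ,f,q,h,m,t,ΔT]:
  Θ: [ 0  0  0 -1  0  0  1]
  T: [-2 -1 -3 -3  0  1  0]
  M: [ 1  0  1  1  1  0  0]
Echelon form has 3 nonzero rows (pivots: σ,f,h)

3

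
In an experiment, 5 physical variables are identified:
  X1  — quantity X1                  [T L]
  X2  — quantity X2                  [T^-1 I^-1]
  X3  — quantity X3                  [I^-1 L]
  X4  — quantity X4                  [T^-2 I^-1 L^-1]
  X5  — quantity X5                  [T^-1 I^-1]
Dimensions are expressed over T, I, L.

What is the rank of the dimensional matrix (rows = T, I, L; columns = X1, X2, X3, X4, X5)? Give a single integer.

2

Dimensional matrix (T×I×L by X1×X2×X3×X4×X5):
  T: [ 1 -1  0 -2 -1]
  I: [ 0 -1 -1 -1 -1]
  L: [ 1  0  1 -1  0]
Echelon form has 2 nonzero rows (pivots: X1,X2)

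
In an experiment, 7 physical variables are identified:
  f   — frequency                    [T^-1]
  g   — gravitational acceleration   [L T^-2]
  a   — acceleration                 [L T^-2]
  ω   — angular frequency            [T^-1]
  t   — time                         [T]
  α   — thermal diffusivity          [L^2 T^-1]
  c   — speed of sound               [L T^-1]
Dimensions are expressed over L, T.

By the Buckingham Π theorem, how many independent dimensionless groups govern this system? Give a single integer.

Exponent matrix [L,T] × [f,g,a,ω,t,α,c]:
  L: [ 0  1  1  0  0  2  1]
  T: [-1 -2 -2 -1  1 -1 -1]
RREF → pivots at {f,g} ⇒ r = 2
7 vars − rank 2 = 5 Π groups

5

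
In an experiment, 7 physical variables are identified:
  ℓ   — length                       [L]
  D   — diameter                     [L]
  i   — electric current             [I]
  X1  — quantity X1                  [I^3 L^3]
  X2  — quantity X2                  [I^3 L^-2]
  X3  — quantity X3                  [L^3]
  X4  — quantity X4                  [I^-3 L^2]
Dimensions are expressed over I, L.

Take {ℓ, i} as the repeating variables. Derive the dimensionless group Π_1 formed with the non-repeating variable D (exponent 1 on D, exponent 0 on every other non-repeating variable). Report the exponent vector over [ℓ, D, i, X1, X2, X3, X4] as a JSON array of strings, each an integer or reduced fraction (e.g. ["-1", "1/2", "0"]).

Exponent matrix [I,L] × [ℓ,D,i,X1,X2,X3,X4]:
  I: [ 0  0  1  3  3  0 -3]
  L: [ 1  1  0  3 -2  3  2]
RREF → pivots at {ℓ,i} ⇒ r = 2
Pivot set = {ℓ,i}, free = {D,X1,X2,X3,X4}
RREF:
  r0: [   1    1    0    3   -2    3    2]
  r1: [   0    0    1    3    3    0   -3]
Fix exponent of D at 1, X1 at 0, X2 at 0, X3 at 0, X4 at 0; solve each RREF row for its pivot's exponent:
  r0: exp(ℓ) + (1)·1 = 0 ⇒ exp(ℓ) = -1
  r1: exp(i) + (0)·1 = 0 ⇒ exp(i) = 0
Π_1 = ℓ^-1 · D

["-1", "1", "0", "0", "0", "0", "0"]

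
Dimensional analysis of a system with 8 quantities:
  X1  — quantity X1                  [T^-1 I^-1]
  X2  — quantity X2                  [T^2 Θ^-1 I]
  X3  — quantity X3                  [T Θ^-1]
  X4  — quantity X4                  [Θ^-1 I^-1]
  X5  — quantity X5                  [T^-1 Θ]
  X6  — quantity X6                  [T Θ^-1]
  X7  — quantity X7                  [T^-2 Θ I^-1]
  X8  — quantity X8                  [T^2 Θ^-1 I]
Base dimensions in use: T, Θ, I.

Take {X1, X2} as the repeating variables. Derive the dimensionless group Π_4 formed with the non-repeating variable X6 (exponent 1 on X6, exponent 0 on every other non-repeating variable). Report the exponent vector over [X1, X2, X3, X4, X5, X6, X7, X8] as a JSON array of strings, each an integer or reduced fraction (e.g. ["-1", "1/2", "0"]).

Write exponents as rows T,Θ,I / cols X1,X2,X3,X4,X5,X6,X7,X8:
  T: [-1  2  1  0 -1  1 -2  2]
  Θ: [ 0 -1 -1 -1  1 -1  1 -1]
  I: [-1  1  0 -1  0  0 -1  1]
Echelon form has 2 nonzero rows (pivots: X1,X2)
Pivot set = {X1,X2}, free = {X3,X4,X5,X6,X7,X8}
RREF:
  r0: [   1    0    1    2   -1    1    0    0]
  r1: [   0    1    1    1   -1    1   -1    1]
  r2: [   0    0    0    0    0    0    0    0]
Fix exponent of X6 at 1, X3 at 0, X4 at 0, X5 at 0, X7 at 0, X8 at 0; solve each RREF row for its pivot's exponent:
  r0: exp(X1) + (1)·1 = 0 ⇒ exp(X1) = -1
  r1: exp(X2) + (1)·1 = 0 ⇒ exp(X2) = -1
Π_4 = X1^-1 · X2^-1 · X6

["-1", "-1", "0", "0", "0", "1", "0", "0"]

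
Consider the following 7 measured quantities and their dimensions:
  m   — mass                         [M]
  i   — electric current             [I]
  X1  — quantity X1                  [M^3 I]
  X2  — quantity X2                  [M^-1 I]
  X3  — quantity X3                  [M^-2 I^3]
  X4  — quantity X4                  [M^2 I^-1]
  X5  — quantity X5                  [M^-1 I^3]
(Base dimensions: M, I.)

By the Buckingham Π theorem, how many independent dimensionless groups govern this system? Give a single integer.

5

Dimensional matrix (M×I by m×i×X1×X2×X3×X4×X5):
  M: [ 1  0  3 -1 -2  2 -1]
  I: [ 0  1  1  1  3 -1  3]
Row reduction gives pivot columns m,i; rank = 2
7 vars − rank 2 = 5 Π groups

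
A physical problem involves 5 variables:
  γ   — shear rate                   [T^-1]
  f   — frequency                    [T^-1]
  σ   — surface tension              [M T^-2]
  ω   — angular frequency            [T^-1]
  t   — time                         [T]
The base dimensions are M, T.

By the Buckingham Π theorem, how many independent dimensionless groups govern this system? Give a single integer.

3

Exponent matrix [M,T] × [γ,f,σ,ω,t]:
  M: [ 0  0  1  0  0]
  T: [-1 -1 -2 -1  1]
RREF → pivots at {γ,σ} ⇒ r = 2
Π count = n − r = 5 − 2 = 3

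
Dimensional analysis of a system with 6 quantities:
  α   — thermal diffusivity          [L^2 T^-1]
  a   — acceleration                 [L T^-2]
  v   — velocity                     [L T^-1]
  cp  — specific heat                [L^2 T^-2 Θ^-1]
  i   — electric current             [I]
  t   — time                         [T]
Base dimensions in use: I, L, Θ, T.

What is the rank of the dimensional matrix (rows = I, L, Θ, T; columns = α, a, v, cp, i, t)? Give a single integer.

4

Exponent matrix [I,L,Θ,T] × [α,a,v,cp,i,t]:
  I: [ 0  0  0  0  1  0]
  L: [ 2  1  1  2  0  0]
  Θ: [ 0  0  0 -1  0  0]
  T: [-1 -2 -1 -2  0  1]
RREF → pivots at {α,a,cp,i} ⇒ r = 4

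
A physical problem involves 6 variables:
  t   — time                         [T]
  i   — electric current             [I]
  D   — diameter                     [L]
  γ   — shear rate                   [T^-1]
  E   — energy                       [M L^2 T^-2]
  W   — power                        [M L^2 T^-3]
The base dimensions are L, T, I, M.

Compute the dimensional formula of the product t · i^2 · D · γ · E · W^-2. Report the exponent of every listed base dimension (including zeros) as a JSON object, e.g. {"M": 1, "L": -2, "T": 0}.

{"L": -1, "T": 4, "I": 2, "M": -1}

Dimensional matrix (L×T×I×M by t×i×D×γ×E×W):
  L: [ 0  0  1  0  2  2]
  T: [ 1  0  0 -1 -2 -3]
  I: [ 0  1  0  0  0  0]
  M: [ 0  0  0  0  1  1]
  [L]: (1)·0+(2)·0+(1)·1+(1)·0+(1)·2+(-2)·2 = -1
  [T]: (1)·1+(2)·0+(1)·0+(1)·-1+(1)·-2+(-2)·-3 = 4
  [I]: (1)·0+(2)·1+(1)·0+(1)·0+(1)·0+(-2)·0 = 2
  [M]: (1)·0+(2)·0+(1)·0+(1)·0+(1)·1+(-2)·1 = -1
⇒ L^-1 T^4 I^2 M^-1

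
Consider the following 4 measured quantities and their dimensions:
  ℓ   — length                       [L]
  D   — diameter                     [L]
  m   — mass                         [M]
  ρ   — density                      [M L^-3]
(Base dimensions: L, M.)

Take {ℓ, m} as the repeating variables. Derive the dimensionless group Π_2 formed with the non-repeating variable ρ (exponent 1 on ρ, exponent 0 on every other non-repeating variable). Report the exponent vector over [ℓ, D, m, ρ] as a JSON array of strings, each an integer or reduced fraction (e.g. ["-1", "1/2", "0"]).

["3", "0", "-1", "1"]

Dimensional matrix (L×M by ℓ×D×m×ρ):
  L: [ 1  1  0 -3]
  M: [ 0  0  1  1]
Echelon form has 2 nonzero rows (pivots: ℓ,m)
Pivot set = {ℓ,m}, free = {D,ρ}
RREF:
  r0: [   1    1    0   -3]
  r1: [   0    0    1    1]
Fix exponent of ρ at 1, D at 0; solve each RREF row for its pivot's exponent:
  r0: exp(ℓ) + (-3)·1 = 0 ⇒ exp(ℓ) = 3
  r1: exp(m) + (1)·1 = 0 ⇒ exp(m) = -1
Π_2 = ℓ^3 · m^-1 · ρ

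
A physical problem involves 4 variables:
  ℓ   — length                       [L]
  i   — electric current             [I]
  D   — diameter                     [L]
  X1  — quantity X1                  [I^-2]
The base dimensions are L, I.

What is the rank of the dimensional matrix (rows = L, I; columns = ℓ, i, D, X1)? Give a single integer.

2

Write exponents as rows L,I / cols ℓ,i,D,X1:
  L: [ 1  0  1  0]
  I: [ 0  1  0 -2]
Row reduction gives pivot columns ℓ,i; rank = 2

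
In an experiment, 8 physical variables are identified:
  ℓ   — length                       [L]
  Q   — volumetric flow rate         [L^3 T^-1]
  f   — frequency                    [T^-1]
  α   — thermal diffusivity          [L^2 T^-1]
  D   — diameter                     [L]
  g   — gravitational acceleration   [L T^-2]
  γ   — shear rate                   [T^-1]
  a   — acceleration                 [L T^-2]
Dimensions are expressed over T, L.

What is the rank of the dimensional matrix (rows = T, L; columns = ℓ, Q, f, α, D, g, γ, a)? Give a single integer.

2

Dimensional matrix (T×L by ℓ×Q×f×α×D×g×γ×a):
  T: [ 0 -1 -1 -1  0 -2 -1 -2]
  L: [ 1  3  0  2  1  1  0  1]
Row reduction gives pivot columns ℓ,Q; rank = 2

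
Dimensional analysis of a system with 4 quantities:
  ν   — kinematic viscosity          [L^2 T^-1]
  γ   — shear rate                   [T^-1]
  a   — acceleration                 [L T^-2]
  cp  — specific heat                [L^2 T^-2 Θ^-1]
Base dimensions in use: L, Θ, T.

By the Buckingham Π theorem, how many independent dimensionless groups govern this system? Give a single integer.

Write exponents as rows L,Θ,T / cols ν,γ,a,cp:
  L: [ 2  0  1  2]
  Θ: [ 0  0  0 -1]
  T: [-1 -1 -2 -2]
RREF → pivots at {ν,γ,cp} ⇒ r = 3
4 vars − rank 3 = 1 Π group

1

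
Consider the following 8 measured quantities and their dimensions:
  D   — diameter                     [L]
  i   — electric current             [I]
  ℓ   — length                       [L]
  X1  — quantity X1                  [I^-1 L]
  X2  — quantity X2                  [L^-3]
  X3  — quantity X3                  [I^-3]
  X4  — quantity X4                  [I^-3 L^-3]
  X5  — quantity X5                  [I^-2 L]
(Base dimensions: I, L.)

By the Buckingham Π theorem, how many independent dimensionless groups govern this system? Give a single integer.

Dimensional matrix (I×L by D×i×ℓ×X1×X2×X3×X4×X5):
  I: [ 0  1  0 -1  0 -3 -3 -2]
  L: [ 1  0  1  1 -3  0 -3  1]
Row reduction gives pivot columns D,i; rank = 2
n=8, r=2 ⇒ 6 dimensionless groups

6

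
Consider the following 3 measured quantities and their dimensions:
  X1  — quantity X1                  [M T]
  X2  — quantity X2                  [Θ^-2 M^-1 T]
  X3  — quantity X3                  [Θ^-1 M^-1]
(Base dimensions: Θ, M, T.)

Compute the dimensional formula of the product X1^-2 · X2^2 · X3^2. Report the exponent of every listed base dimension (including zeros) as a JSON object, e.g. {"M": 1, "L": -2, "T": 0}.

Write exponents as rows Θ,M,T / cols X1,X2,X3:
  Θ: [ 0 -2 -1]
  M: [ 1 -1 -1]
  T: [ 1  1  0]
  [Θ]: (-2)·0+(2)·-2+(2)·-1 = -6
  [M]: (-2)·1+(2)·-1+(2)·-1 = -6
  [T]: (-2)·1+(2)·1+(2)·0 = 0
⇒ Θ^-6 M^-6

{"Θ": -6, "M": -6, "T": 0}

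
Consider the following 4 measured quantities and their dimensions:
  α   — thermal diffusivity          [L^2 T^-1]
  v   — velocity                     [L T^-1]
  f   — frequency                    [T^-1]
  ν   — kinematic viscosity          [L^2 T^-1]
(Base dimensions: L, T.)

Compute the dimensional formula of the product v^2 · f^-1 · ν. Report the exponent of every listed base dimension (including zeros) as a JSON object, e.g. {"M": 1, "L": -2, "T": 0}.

Exponent matrix [L,T] × [α,v,f,ν]:
  L: [ 2  1  0  2]
  T: [-1 -1 -1 -1]
  [L]: (2)·1+(-1)·0+(1)·2 = 4
  [T]: (2)·-1+(-1)·-1+(1)·-1 = -2
⇒ L^4 T^-2

{"L": 4, "T": -2}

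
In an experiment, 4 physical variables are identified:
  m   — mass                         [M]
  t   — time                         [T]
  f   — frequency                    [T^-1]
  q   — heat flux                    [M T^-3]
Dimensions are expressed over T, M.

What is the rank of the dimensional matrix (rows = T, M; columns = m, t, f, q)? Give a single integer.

Exponent matrix [T,M] × [m,t,f,q]:
  T: [ 0  1 -1 -3]
  M: [ 1  0  0  1]
Echelon form has 2 nonzero rows (pivots: m,t)

2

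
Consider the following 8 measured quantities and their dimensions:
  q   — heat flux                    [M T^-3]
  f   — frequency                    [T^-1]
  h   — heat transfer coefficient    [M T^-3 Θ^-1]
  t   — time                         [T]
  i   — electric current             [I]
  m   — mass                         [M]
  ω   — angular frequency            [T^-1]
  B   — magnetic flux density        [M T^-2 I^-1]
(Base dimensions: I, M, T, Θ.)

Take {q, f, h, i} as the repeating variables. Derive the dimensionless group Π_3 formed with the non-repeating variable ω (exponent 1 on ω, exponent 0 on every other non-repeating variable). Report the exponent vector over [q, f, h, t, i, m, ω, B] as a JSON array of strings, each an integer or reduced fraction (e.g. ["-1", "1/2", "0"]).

["0", "-1", "0", "0", "0", "0", "1", "0"]

Dimensional matrix (I×M×T×Θ by q×f×h×t×i×m×ω×B):
  I: [ 0  0  0  0  1  0  0 -1]
  M: [ 1  0  1  0  0  1  0  1]
  T: [-3 -1 -3  1  0  0 -1 -2]
  Θ: [ 0  0 -1  0  0  0  0  0]
Echelon form has 4 nonzero rows (pivots: q,f,h,i)
Pivot set = {q,f,h,i}, free = {t,m,ω,B}
RREF:
  r0: [   1    0    0    0    0    1    0    1]
  r1: [   0    1    0   -1    0   -3    1   -1]
  r2: [   0    0    1    0    0    0    0    0]
  r3: [   0    0    0    0    1    0    0   -1]
Fix exponent of ω at 1, t at 0, m at 0, B at 0; solve each RREF row for its pivot's exponent:
  r0: exp(q) + (0)·1 = 0 ⇒ exp(q) = 0
  r1: exp(f) + (1)·1 = 0 ⇒ exp(f) = -1
  r2: exp(h) + (0)·1 = 0 ⇒ exp(h) = 0
  r3: exp(i) + (0)·1 = 0 ⇒ exp(i) = 0
Π_3 = f^-1 · ω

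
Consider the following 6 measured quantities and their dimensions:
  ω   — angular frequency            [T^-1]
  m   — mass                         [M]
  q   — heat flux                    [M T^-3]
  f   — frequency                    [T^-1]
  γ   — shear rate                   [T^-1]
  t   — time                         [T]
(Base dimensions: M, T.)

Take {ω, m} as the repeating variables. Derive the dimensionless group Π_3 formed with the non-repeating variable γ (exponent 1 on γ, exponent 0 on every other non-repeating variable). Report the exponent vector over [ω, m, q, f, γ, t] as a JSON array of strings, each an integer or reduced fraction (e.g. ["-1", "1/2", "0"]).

["-1", "0", "0", "0", "1", "0"]

Write exponents as rows M,T / cols ω,m,q,f,γ,t:
  M: [ 0  1  1  0  0  0]
  T: [-1  0 -3 -1 -1  1]
RREF → pivots at {ω,m} ⇒ r = 2
Repeat: ω,m; free: q,f,γ,t
RREF:
  r0: [   1    0    3    1    1   -1]
  r1: [   0    1    1    0    0    0]
Fix exponent of γ at 1, q at 0, f at 0, t at 0; solve each RREF row for its pivot's exponent:
  r0: exp(ω) + (1)·1 = 0 ⇒ exp(ω) = -1
  r1: exp(m) + (0)·1 = 0 ⇒ exp(m) = 0
Π_3 = ω^-1 · γ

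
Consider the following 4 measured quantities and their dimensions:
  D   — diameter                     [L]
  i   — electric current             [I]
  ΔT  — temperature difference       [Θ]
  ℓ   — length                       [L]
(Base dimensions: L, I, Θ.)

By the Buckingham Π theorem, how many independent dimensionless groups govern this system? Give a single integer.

1

Write exponents as rows L,I,Θ / cols D,i,ΔT,ℓ:
  L: [ 1  0  0  1]
  I: [ 0  1  0  0]
  Θ: [ 0  0  1  0]
Row reduction gives pivot columns D,i,ΔT; rank = 3
4 vars − rank 3 = 1 Π group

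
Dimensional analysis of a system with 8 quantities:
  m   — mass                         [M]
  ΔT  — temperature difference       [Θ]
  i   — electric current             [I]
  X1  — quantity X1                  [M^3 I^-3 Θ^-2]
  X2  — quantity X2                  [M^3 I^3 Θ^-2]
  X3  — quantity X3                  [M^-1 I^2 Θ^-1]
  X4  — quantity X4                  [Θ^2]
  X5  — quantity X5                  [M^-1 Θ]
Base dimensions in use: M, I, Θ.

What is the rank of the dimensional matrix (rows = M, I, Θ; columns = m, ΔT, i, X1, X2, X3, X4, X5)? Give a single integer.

3

Write exponents as rows M,I,Θ / cols m,ΔT,i,X1,X2,X3,X4,X5:
  M: [ 1  0  0  3  3 -1  0 -1]
  I: [ 0  0  1 -3  3  2  0  0]
  Θ: [ 0  1  0 -2 -2 -1  2  1]
Echelon form has 3 nonzero rows (pivots: m,ΔT,i)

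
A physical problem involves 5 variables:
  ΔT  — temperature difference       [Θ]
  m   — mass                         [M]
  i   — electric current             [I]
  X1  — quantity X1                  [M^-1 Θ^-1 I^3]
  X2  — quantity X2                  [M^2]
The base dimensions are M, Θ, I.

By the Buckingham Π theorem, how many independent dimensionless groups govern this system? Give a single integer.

2

Exponent matrix [M,Θ,I] × [ΔT,m,i,X1,X2]:
  M: [ 0  1  0 -1  2]
  Θ: [ 1  0  0 -1  0]
  I: [ 0  0  1  3  0]
Row reduction gives pivot columns ΔT,m,i; rank = 3
Π count = n − r = 5 − 3 = 2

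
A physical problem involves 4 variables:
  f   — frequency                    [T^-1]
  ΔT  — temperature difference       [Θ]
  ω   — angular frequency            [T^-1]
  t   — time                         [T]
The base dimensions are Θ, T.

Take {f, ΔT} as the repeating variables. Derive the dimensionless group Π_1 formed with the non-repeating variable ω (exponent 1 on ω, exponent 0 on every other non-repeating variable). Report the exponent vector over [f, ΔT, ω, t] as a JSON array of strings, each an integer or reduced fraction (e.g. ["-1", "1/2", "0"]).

["-1", "0", "1", "0"]

Dimensional matrix (Θ×T by f×ΔT×ω×t):
  Θ: [ 0  1  0  0]
  T: [-1  0 -1  1]
Row reduction gives pivot columns f,ΔT; rank = 2
Repeat: f,ΔT; free: ω,t
RREF:
  r0: [   1    0    1   -1]
  r1: [   0    1    0    0]
Fix exponent of ω at 1, t at 0; solve each RREF row for its pivot's exponent:
  r0: exp(f) + (1)·1 = 0 ⇒ exp(f) = -1
  r1: exp(ΔT) + (0)·1 = 0 ⇒ exp(ΔT) = 0
Π_1 = f^-1 · ω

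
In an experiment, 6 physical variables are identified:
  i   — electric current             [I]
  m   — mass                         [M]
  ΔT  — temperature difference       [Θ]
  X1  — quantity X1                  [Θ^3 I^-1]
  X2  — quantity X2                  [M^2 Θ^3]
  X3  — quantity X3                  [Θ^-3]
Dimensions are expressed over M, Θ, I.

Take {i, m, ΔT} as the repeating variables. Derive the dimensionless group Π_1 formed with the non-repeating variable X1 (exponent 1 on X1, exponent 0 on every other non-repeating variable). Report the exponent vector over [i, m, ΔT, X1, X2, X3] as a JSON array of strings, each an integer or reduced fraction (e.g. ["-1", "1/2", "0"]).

Exponent matrix [M,Θ,I] × [i,m,ΔT,X1,X2,X3]:
  M: [ 0  1  0  0  2  0]
  Θ: [ 0  0  1  3  3 -3]
  I: [ 1  0  0 -1  0  0]
Echelon form has 3 nonzero rows (pivots: i,m,ΔT)
Repeat: i,m,ΔT; free: X1,X2,X3
RREF:
  r0: [   1    0    0   -1    0    0]
  r1: [   0    1    0    0    2    0]
  r2: [   0    0    1    3    3   -3]
Fix exponent of X1 at 1, X2 at 0, X3 at 0; solve each RREF row for its pivot's exponent:
  r0: exp(i) + (-1)·1 = 0 ⇒ exp(i) = 1
  r1: exp(m) + (0)·1 = 0 ⇒ exp(m) = 0
  r2: exp(ΔT) + (3)·1 = 0 ⇒ exp(ΔT) = -3
Π_1 = i · ΔT^-3 · X1

["1", "0", "-3", "1", "0", "0"]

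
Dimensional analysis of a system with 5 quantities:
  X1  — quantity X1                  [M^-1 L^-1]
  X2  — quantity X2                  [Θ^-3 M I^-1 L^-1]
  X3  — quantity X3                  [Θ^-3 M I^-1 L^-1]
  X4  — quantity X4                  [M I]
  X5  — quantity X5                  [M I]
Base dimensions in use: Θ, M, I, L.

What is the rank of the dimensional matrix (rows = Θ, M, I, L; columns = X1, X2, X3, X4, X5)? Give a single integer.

Exponent matrix [Θ,M,I,L] × [X1,X2,X3,X4,X5]:
  Θ: [ 0 -3 -3  0  0]
  M: [-1  1  1  1  1]
  I: [ 0 -1 -1  1  1]
  L: [-1 -1 -1  0  0]
RREF → pivots at {X1,X2,X4} ⇒ r = 3

3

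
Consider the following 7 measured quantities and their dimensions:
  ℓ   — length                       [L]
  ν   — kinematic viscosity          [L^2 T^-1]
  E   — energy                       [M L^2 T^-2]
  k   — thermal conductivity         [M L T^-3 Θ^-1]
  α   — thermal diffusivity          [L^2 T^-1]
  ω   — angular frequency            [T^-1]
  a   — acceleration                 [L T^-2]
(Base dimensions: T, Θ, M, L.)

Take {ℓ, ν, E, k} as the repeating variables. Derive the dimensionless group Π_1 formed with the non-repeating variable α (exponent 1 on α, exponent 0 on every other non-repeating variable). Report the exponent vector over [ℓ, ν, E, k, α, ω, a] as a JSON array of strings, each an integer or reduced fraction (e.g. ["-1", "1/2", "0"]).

["0", "-1", "0", "0", "1", "0", "0"]

Exponent matrix [T,Θ,M,L] × [ℓ,ν,E,k,α,ω,a]:
  T: [ 0 -1 -2 -3 -1 -1 -2]
  Θ: [ 0  0  0 -1  0  0  0]
  M: [ 0  0  1  1  0  0  0]
  L: [ 1  2  2  1  2  0  1]
Echelon form has 4 nonzero rows (pivots: ℓ,ν,E,k)
Repeat: ℓ,ν,E,k; free: α,ω,a
RREF:
  r0: [   1    0    0    0    0   -2   -3]
  r1: [   0    1    0    0    1    1    2]
  r2: [   0    0    1    0    0    0    0]
  r3: [   0    0    0    1    0    0    0]
Fix exponent of α at 1, ω at 0, a at 0; solve each RREF row for its pivot's exponent:
  r0: exp(ℓ) + (0)·1 = 0 ⇒ exp(ℓ) = 0
  r1: exp(ν) + (1)·1 = 0 ⇒ exp(ν) = -1
  r2: exp(E) + (0)·1 = 0 ⇒ exp(E) = 0
  r3: exp(k) + (0)·1 = 0 ⇒ exp(k) = 0
Π_1 = ν^-1 · α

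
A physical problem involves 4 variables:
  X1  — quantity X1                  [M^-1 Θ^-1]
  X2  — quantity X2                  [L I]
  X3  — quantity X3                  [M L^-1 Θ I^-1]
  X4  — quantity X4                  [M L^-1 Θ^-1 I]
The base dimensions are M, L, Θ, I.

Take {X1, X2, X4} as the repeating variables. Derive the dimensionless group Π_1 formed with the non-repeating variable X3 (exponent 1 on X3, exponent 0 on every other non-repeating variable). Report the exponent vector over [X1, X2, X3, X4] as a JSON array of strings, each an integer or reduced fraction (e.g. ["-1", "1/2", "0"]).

Write exponents as rows M,L,Θ,I / cols X1,X2,X3,X4:
  M: [-1  0  1  1]
  L: [ 0  1 -1 -1]
  Θ: [-1  0  1 -1]
  I: [ 0  1 -1  1]
Row reduction gives pivot columns X1,X2,X4; rank = 3
Pivot set = {X1,X2,X4}, free = {X3}
RREF:
  r0: [   1    0   -1    0]
  r1: [   0    1   -1    0]
  r2: [   0    0    0    1]
  r3: [   0    0    0    0]
Fix exponent of X3 at 1; solve each RREF row for its pivot's exponent:
  r0: exp(X1) + (-1)·1 = 0 ⇒ exp(X1) = 1
  r1: exp(X2) + (-1)·1 = 0 ⇒ exp(X2) = 1
  r2: exp(X4) + (0)·1 = 0 ⇒ exp(X4) = 0
Π_1 = X1 · X2 · X3

["1", "1", "1", "0"]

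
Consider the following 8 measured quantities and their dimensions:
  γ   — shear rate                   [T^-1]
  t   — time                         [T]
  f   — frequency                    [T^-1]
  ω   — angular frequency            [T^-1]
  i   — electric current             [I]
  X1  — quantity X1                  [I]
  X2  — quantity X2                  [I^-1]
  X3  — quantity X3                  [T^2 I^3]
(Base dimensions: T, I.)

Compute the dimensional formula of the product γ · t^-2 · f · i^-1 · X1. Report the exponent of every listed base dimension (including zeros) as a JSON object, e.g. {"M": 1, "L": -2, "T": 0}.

{"T": -4, "I": 0}

Exponent matrix [T,I] × [γ,t,f,ω,i,X1,X2,X3]:
  T: [-1  1 -1 -1  0  0  0  2]
  I: [ 0  0  0  0  1  1 -1  3]
  [T]: (1)·-1+(-2)·1+(1)·-1+(-1)·0+(1)·0 = -4
  [I]: (1)·0+(-2)·0+(1)·0+(-1)·1+(1)·1 = 0
⇒ T^-4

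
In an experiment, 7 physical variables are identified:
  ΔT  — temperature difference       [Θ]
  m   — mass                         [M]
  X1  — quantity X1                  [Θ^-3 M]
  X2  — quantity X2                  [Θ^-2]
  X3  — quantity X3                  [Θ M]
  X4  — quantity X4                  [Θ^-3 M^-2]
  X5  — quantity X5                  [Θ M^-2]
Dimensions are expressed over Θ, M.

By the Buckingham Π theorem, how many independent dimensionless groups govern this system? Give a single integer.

5

Dimensional matrix (Θ×M by ΔT×m×X1×X2×X3×X4×X5):
  Θ: [ 1  0 -3 -2  1 -3  1]
  M: [ 0  1  1  0  1 -2 -2]
RREF → pivots at {ΔT,m} ⇒ r = 2
n=7, r=2 ⇒ 5 dimensionless groups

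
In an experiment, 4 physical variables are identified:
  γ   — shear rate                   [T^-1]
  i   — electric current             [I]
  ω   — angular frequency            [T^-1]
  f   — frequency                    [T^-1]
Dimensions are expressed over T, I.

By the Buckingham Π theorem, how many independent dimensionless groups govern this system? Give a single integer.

Dimensional matrix (T×I by γ×i×ω×f):
  T: [-1  0 -1 -1]
  I: [ 0  1  0  0]
Echelon form has 2 nonzero rows (pivots: γ,i)
n=4, r=2 ⇒ 2 dimensionless groups

2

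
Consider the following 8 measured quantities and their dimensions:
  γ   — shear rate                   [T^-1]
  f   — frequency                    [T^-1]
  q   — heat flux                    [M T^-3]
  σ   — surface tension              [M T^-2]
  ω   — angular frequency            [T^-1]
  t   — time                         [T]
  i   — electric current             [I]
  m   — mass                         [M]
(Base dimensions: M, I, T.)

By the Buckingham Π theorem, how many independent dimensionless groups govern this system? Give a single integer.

Dimensional matrix (M×I×T by γ×f×q×σ×ω×t×i×m):
  M: [ 0  0  1  1  0  0  0  1]
  I: [ 0  0  0  0  0  0  1  0]
  T: [-1 -1 -3 -2 -1  1  0  0]
RREF → pivots at {γ,q,i} ⇒ r = 3
n=8, r=3 ⇒ 5 dimensionless groups

5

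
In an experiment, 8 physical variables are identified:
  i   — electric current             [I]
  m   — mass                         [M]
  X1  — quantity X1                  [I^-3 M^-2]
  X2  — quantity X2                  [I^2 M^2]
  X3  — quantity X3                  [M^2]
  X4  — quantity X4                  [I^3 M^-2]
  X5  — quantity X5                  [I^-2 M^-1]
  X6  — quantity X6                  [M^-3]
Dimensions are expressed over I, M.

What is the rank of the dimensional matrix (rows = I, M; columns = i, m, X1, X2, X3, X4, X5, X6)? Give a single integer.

2

Write exponents as rows I,M / cols i,m,X1,X2,X3,X4,X5,X6:
  I: [ 1  0 -3  2  0  3 -2  0]
  M: [ 0  1 -2  2  2 -2 -1 -3]
RREF → pivots at {i,m} ⇒ r = 2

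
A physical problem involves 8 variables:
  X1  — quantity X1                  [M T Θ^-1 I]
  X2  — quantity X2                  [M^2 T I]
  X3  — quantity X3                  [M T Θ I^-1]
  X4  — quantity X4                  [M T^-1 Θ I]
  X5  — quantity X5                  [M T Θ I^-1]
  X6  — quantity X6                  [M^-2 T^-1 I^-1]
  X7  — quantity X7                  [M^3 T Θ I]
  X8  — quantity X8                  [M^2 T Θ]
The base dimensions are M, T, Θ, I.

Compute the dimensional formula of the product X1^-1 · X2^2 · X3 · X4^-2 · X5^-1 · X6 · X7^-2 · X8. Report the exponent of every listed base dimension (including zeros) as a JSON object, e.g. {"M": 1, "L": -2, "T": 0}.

Write exponents as rows M,T,Θ,I / cols X1,X2,X3,X4,X5,X6,X7,X8:
  M: [ 1  2  1  1  1 -2  3  2]
  T: [ 1  1  1 -1  1 -1  1  1]
  Θ: [-1  0  1  1  1  0  1  1]
  I: [ 1  1 -1  1 -1 -1  1  0]
  [M]: (-1)·1+(2)·2+(1)·1+(-2)·1+(-1)·1+(1)·-2+(-2)·3+(1)·2 = -5
  [T]: (-1)·1+(2)·1+(1)·1+(-2)·-1+(-1)·1+(1)·-1+(-2)·1+(1)·1 = 1
  [Θ]: (-1)·-1+(2)·0+(1)·1+(-2)·1+(-1)·1+(1)·0+(-2)·1+(1)·1 = -2
  [I]: (-1)·1+(2)·1+(1)·-1+(-2)·1+(-1)·-1+(1)·-1+(-2)·1+(1)·0 = -4
⇒ M^-5 T Θ^-2 I^-4

{"M": -5, "T": 1, "Θ": -2, "I": -4}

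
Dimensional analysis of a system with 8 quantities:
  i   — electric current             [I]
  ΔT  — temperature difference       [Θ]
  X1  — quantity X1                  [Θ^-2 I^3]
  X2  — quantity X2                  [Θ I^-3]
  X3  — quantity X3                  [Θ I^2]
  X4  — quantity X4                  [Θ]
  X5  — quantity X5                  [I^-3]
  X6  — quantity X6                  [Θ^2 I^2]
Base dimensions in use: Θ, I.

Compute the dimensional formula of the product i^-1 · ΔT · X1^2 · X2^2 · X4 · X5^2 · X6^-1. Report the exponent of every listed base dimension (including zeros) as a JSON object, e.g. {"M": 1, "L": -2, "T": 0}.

{"Θ": -2, "I": -9}

Dimensional matrix (Θ×I by i×ΔT×X1×X2×X3×X4×X5×X6):
  Θ: [ 0  1 -2  1  1  1  0  2]
  I: [ 1  0  3 -3  2  0 -3  2]
  [Θ]: (-1)·0+(1)·1+(2)·-2+(2)·1+(1)·1+(2)·0+(-1)·2 = -2
  [I]: (-1)·1+(1)·0+(2)·3+(2)·-3+(1)·0+(2)·-3+(-1)·2 = -9
⇒ Θ^-2 I^-9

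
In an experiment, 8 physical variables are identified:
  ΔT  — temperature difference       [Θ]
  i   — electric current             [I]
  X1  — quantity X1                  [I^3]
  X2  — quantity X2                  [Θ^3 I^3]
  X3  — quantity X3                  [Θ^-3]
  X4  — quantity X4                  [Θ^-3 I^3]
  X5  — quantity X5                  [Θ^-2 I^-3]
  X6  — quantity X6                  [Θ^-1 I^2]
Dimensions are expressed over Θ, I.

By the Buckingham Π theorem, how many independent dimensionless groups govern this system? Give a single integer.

6

Dimensional matrix (Θ×I by ΔT×i×X1×X2×X3×X4×X5×X6):
  Θ: [ 1  0  0  3 -3 -3 -2 -1]
  I: [ 0  1  3  3  0  3 -3  2]
RREF → pivots at {ΔT,i} ⇒ r = 2
n=8, r=2 ⇒ 6 dimensionless groups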